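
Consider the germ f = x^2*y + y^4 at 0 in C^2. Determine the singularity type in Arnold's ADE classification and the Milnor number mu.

Type D_5, Milnor number mu = 5.

The Hessian of f at 0 is [[0, 0], [0, 0]] with rank 0, so corank 2. A Groebner basis of the Jacobian ideal J(f) in C{x,y} is {x^3, x^2/4 + y^3, x*y}; counting standard monomials gives mu = 5. Corank 2; j^3 = x^2*y has shape L^2 M (L != M), so D-series; mu = 5 gives D_5.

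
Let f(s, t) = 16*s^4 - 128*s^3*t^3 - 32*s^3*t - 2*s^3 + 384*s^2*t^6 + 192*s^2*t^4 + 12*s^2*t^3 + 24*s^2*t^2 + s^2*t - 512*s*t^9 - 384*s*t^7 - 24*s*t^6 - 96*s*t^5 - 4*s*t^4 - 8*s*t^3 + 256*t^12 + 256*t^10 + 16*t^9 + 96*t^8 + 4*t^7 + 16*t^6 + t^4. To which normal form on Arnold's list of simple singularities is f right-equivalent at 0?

D_5

The Hessian of f at 0 is [[0, 0], [0, 0]] with rank 0, so corank 2. A Groebner basis of the Jacobian ideal J(f) in C{s,t} is {s*t^2, s*t/8 + t^3, s^2 - s*t/2}; counting standard monomials gives mu = 5. Corank 2; j^3 = -s^2*(2*s - t) has shape L^2 M (L != M), so D-series; mu = 5 gives D_5.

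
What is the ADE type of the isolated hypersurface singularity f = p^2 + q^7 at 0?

A6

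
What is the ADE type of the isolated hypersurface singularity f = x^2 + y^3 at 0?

A_{2}

The Hessian of f at 0 has rank 1. Corank 1: A-series; mu = 2 gives A_2.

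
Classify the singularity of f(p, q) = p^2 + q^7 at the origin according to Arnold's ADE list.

A_{6}

The Hessian of f at 0 is [[2, 0], [0, 0]] with rank 1, so corank 1. A Groebner basis of the Jacobian ideal J(f) in C{p,q} is {q^6, p}; counting standard monomials gives mu = 6. Corank 1: A-series; mu = 6 gives A_6.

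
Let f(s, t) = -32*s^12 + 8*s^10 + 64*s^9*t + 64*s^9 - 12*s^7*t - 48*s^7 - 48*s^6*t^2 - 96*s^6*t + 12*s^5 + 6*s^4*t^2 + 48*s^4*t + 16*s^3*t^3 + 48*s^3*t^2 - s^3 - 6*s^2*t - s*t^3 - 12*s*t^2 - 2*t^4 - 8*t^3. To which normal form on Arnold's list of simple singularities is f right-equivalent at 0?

E_7

The Hessian of f at 0 is [[0, 0], [0, 0]] with rank 0, so corank 2. A Groebner basis of the Jacobian ideal J(f) in C{s,t} is {s^3 + 6*s^2*t + 48*s^2 + 192*s*t + 192*t^2, -6*s^2 + s*t^2 - 24*s*t - 24*t^2, 3*s^2 + 12*s*t + t^3 + 12*t^2}; counting standard monomials gives mu = 7. Corank 2; j^3 = -(s + 2*t)^3 is a perfect cube, so E-series; the 4-jet and mu = 7 give E_7.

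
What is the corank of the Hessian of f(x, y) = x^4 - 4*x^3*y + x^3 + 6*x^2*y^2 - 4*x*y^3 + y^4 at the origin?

2

Hessian at 0 has rank 0.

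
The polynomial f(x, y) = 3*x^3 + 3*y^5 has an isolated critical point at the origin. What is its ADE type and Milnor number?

Type E_{8}, Milnor number mu = 8.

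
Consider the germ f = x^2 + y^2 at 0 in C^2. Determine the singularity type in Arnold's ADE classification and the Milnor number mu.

Type A_{1}, Milnor number mu = 1.

The Hessian of f at 0 has rank 2. Corank 0: nondegenerate Morse point, so A_1.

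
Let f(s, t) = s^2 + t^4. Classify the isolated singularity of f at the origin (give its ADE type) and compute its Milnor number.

Type A_{3}, Milnor number mu = 3.

The Hessian of f at 0 has rank 1. Corank 1: A-series; mu = 3 gives A_3.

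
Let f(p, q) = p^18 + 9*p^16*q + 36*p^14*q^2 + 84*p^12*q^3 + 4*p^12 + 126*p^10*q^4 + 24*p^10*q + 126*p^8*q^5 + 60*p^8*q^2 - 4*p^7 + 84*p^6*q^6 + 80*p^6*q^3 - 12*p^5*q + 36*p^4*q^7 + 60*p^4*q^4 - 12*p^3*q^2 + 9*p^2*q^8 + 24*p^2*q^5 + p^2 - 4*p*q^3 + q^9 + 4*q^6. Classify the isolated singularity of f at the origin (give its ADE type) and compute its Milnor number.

Type A_8, Milnor number mu = 8.

The Hessian of f at 0 has rank 1. Corank 1: A-series; mu = 8 gives A_8.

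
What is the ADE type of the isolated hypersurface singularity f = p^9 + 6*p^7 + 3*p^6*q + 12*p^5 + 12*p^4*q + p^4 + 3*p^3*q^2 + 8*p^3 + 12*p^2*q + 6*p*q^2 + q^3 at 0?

E_{6}

The Hessian of f at 0 has rank 0. Corank 2; j^3 = (2*p + q)^3 is a perfect cube, so E-series; the 4-jet and mu = 6 give E_6.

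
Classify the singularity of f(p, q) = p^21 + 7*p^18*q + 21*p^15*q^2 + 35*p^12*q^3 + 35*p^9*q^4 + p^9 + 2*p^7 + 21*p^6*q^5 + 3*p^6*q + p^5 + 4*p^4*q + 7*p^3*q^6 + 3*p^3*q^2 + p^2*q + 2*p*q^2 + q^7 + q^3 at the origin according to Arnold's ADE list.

The Hessian of f at 0 has rank 0. Corank 2; j^3 = q*(p + q)^2 has shape L^2 M (L != M), so D-series; mu = 8 gives D_8.

D_{8}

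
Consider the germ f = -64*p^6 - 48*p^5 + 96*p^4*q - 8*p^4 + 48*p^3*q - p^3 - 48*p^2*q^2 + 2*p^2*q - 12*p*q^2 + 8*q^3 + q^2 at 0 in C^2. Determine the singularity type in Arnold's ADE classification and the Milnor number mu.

Type A2, Milnor number mu = 2.

The Hessian of f at 0 has rank 1. Corank 1: A-series; mu = 2 gives A_2.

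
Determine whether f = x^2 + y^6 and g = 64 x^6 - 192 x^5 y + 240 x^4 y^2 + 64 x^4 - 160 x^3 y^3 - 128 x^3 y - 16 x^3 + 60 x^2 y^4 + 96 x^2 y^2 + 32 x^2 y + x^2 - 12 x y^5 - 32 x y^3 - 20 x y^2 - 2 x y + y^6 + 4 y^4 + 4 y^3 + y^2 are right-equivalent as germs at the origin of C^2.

Yes.

The Hessian of f at 0 has rank 1. Corank 1: A-series; mu = 5 gives A_5. The Hessian of g at 0 has rank 1. Corank 1: A-series; mu = 5 gives A_5. Both have type A_5, hence right-equivalent.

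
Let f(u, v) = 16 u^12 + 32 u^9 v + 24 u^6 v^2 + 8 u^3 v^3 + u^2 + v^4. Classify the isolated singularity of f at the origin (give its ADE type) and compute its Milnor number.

Type A3, Milnor number mu = 3.

The Hessian of f at 0 has rank 1. Corank 1: A-series; mu = 3 gives A_3.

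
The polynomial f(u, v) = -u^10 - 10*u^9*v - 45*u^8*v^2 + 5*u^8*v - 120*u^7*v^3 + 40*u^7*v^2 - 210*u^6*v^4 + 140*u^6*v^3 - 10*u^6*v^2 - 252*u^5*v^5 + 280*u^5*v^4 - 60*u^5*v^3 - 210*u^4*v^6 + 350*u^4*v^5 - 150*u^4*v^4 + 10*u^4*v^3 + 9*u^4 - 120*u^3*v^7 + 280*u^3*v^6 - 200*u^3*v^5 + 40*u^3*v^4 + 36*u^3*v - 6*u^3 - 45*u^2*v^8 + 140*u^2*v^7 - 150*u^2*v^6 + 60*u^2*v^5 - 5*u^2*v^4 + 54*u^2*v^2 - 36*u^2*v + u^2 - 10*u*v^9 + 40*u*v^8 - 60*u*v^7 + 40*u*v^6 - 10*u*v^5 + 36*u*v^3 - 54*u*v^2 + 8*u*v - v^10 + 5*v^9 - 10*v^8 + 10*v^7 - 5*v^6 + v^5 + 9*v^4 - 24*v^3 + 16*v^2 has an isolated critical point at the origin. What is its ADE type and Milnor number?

Type A_4, Milnor number mu = 4.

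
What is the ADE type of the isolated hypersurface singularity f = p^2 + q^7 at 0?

A_6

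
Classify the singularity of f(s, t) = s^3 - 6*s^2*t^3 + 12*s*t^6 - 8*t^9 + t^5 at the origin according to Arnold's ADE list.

E8

The Hessian of f at 0 is [[0, 0], [0, 0]] with rank 0, so corank 2. A Groebner basis of the Jacobian ideal J(f) in C{s,t} is {-s^2/4 + s*t^3, t^4, s^3, s^2*t}; counting standard monomials gives mu = 8. Corank 2; j^3 = s^3 is a perfect cube, so E-series; the 5-jet and mu = 8 give E_8.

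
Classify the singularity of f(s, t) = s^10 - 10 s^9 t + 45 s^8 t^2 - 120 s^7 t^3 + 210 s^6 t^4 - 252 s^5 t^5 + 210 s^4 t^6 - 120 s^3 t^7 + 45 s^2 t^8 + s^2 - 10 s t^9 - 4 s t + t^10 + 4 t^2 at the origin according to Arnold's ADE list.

A_{9}

The Hessian of f at 0 has rank 1. Corank 1: A-series; mu = 9 gives A_9.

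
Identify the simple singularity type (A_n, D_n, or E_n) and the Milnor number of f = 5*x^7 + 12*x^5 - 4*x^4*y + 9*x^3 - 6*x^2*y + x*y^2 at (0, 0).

The Hessian of f at 0 has rank 0. Corank 2; j^3 = x*(3*x - y)^2 has shape L^2 M (L != M), so D-series; mu = 8 gives D_8.

Type D_8, Milnor number mu = 8.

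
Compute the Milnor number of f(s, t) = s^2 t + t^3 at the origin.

4

The Hessian of f at 0 has rank 0. Corank 2; j^3 = t*(s^2 + t^2) splits into three distinct lines over C (the quadratic factor has nonzero discriminant), so D_4.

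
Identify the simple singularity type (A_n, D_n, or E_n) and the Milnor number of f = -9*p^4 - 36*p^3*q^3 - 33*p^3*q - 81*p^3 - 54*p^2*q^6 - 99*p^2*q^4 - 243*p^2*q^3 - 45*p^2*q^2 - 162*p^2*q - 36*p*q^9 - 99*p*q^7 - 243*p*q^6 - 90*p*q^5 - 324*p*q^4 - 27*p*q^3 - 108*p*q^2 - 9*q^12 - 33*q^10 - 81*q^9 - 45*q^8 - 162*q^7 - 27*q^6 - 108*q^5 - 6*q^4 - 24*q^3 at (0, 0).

Type E_{7}, Milnor number mu = 7.

The Hessian of f at 0 has rank 0. Corank 2; j^3 = -3*(3*p + 2*q)^3 is a perfect cube, so E-series; the 4-jet and mu = 7 give E_7.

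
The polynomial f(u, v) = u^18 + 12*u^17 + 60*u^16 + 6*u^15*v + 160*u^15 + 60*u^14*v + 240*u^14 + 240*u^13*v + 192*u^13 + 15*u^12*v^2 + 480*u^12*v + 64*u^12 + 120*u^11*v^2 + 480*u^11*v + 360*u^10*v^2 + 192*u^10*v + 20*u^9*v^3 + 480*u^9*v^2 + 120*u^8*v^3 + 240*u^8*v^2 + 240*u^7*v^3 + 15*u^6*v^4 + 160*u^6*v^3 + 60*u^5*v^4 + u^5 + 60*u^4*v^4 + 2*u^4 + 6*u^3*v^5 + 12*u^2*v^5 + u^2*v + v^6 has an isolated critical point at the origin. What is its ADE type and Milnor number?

Type D7, Milnor number mu = 7.

The Hessian of f at 0 has rank 0. Corank 2; j^3 = u^2*v has shape L^2 M (L != M), so D-series; mu = 7 gives D_7.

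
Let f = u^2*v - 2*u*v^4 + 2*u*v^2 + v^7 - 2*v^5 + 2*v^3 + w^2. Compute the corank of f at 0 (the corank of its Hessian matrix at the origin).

2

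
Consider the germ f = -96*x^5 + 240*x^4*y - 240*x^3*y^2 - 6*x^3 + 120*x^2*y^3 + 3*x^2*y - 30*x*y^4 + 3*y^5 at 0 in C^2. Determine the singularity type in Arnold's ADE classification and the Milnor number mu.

The Hessian of f at 0 is [[0, 0], [0, 0]] with rank 0, so corank 2. A Groebner basis of the Jacobian ideal J(f) in C{x,y} is {x*y/10 + y^4, x*y^2, x^2 - x*y/2}; counting standard monomials gives mu = 6. Corank 2; j^3 = -3*x^2*(2*x - y) has shape L^2 M (L != M), so D-series; mu = 6 gives D_6.

Type D6, Milnor number mu = 6.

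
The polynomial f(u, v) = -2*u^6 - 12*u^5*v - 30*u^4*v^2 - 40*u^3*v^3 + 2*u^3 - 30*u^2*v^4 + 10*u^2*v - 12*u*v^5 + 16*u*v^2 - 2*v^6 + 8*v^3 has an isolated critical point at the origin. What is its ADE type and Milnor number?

Type D_{7}, Milnor number mu = 7.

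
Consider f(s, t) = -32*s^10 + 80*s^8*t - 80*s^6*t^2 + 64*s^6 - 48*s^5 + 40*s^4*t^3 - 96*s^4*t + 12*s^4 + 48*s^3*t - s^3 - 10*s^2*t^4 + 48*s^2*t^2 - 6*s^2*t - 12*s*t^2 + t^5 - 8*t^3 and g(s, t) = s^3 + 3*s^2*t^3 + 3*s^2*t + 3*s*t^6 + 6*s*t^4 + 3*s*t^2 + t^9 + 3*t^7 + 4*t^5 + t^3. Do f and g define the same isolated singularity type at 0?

The Hessian of f at 0 is [[0, 0], [0, 0]] with rank 0, so corank 2. A Groebner basis of the Jacobian ideal J(f) in C{s,t} is {s^2/512 + s*t^3 - s*t^2/16 + s*t/128 - t^3/8 + t^2/128, t^4, s^3 - 3*s^2/8 - 3*s*t/2 + 8*t^3 - 3*t^2/2, s^2*t + s^2/16 + 2*s*t^2 + s*t/4 + t^2/4}; counting standard monomials gives mu = 8. Corank 2; j^3 = -(s + 2*t)^3 is a perfect cube, so E-series; the 5-jet and mu = 8 give E_8. The Hessian of g at 0 is [[0, 0], [0, 0]] with rank 0, so corank 2. A Groebner basis of the Jacobian ideal J(g) in C{s,t} is {s^2/2 + s*t^3 + s*t + t^2/2, t^4, s^3 - 3*s*t^2 - 2*t^3, s^2*t + 2*s*t^2 + t^3}; counting standard monomials gives mu = 8. Corank 2; j^3 = (s + t)^3 is a perfect cube, so E-series; the 5-jet and mu = 8 give E_8. Both have type E_8, hence right-equivalent.

Yes.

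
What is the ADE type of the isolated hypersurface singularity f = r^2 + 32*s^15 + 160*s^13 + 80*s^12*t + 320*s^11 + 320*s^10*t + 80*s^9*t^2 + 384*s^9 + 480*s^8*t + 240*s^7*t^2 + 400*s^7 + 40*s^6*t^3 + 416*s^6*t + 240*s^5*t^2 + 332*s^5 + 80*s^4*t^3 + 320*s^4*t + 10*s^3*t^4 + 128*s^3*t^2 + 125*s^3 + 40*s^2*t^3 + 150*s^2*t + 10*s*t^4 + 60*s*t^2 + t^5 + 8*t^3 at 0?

E_8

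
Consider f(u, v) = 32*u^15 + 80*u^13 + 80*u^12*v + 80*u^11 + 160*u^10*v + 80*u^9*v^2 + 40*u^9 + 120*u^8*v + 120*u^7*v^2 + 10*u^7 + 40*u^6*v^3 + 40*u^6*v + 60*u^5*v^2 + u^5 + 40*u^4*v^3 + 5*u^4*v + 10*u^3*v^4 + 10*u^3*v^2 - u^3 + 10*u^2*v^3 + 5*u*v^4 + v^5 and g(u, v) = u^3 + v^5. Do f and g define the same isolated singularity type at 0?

The Hessian of f at 0 is [[0, 0], [0, 0]] with rank 0, so corank 2. A Groebner basis of the Jacobian ideal J(f) in C{u,v} is {v^5, u*v^3 + v^4/4, u^2}; counting standard monomials gives mu = 8. Corank 2; j^3 = -u^3 is a perfect cube, so E-series; the 5-jet and mu = 8 give E_8. The Hessian of g at 0 is [[0, 0], [0, 0]] with rank 0, so corank 2. A Groebner basis of the Jacobian ideal J(g) in C{u,v} is {v^4, u^2}; counting standard monomials gives mu = 8. Corank 2; j^3 = u^3 is a perfect cube, so E-series; the 5-jet and mu = 8 give E_8. Both have type E_8, hence right-equivalent.

Yes.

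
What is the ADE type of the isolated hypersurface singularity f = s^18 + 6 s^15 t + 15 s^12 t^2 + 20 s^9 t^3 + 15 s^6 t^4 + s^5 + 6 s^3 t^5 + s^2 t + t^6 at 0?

D_{7}

The Hessian of f at 0 has rank 0. Corank 2; j^3 = s^2*t has shape L^2 M (L != M), so D-series; mu = 7 gives D_7.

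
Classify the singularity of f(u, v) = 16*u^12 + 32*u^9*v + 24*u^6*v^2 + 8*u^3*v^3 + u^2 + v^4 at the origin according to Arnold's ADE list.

The Hessian of f at 0 has rank 1. Corank 1: A-series; mu = 3 gives A_3.

A_3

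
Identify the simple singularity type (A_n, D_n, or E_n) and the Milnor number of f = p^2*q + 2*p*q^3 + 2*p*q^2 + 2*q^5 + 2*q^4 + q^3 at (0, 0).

Type D_6, Milnor number mu = 6.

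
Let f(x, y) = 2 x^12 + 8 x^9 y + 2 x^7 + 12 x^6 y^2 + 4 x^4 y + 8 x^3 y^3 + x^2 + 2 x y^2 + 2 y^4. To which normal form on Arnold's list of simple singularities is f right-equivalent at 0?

A_3

The Hessian of f at 0 is [[2, 0], [0, 0]] with rank 1, so corank 1. A Groebner basis of the Jacobian ideal J(f) in C{x,y} is {x^2, x*y, x + y^2}; counting standard monomials gives mu = 3. Corank 1: A-series; mu = 3 gives A_3.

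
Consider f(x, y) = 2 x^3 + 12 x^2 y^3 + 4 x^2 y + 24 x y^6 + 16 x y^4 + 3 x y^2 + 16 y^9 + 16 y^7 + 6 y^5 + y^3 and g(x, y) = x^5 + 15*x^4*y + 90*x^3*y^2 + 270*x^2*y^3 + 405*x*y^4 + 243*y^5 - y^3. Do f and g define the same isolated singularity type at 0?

No.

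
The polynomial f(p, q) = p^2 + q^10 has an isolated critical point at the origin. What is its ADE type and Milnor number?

Type A9, Milnor number mu = 9.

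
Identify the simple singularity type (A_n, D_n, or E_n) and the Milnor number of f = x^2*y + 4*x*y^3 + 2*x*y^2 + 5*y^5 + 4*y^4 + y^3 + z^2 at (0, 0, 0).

The Hessian of f at 0 has rank 1. Corank 2; j^3 = y*(x + y)^2 has shape L^2 M (L != M), so D-series; mu = 6 gives D_6.

Type D6, Milnor number mu = 6.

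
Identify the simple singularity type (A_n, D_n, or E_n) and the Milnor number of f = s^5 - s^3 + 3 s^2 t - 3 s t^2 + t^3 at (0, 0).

Type E8, Milnor number mu = 8.

The Hessian of f at 0 has rank 0. Corank 2; j^3 = -(s - t)^3 is a perfect cube, so E-series; the 5-jet and mu = 8 give E_8.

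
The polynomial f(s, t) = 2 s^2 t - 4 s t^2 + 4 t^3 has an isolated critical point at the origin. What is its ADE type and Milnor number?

The Hessian of f at 0 has rank 0. Corank 2; j^3 = 2*t*(s^2 - 2*s*t + 2*t^2) splits into three distinct lines over C (the quadratic factor has nonzero discriminant), so D_4.

Type D_{4}, Milnor number mu = 4.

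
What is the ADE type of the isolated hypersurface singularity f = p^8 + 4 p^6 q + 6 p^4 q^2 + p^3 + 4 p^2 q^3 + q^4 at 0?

E_6

The Hessian of f at 0 is [[0, 0], [0, 0]] with rank 0, so corank 2. A Groebner basis of the Jacobian ideal J(f) in C{p,q} is {q^3, p^2}; counting standard monomials gives mu = 6. Corank 2; j^3 = p^3 is a perfect cube, so E-series; the 4-jet and mu = 6 give E_6.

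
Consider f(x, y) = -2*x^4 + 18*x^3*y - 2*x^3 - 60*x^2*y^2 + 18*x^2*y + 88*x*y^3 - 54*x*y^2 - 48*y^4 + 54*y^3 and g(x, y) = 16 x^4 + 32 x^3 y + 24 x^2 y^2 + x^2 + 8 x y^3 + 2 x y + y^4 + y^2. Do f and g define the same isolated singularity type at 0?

No.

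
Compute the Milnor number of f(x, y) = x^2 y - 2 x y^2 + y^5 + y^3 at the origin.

The Hessian of f at 0 has rank 0. Corank 2; j^3 = y*(x - y)^2 has shape L^2 M (L != M), so D-series; mu = 6 gives D_6.

6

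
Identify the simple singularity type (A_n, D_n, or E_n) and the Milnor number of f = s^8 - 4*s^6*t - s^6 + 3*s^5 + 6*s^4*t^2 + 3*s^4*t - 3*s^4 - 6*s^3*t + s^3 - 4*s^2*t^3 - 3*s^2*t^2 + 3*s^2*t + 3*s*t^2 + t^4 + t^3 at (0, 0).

Type E_6, Milnor number mu = 6.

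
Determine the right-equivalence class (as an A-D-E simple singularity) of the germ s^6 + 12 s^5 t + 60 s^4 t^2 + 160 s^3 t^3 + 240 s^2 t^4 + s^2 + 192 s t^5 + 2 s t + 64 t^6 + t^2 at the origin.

A_{5}

The Hessian of f at 0 is [[2, 2], [2, 2]] with rank 1, so corank 1. A Groebner basis of the Jacobian ideal J(f) in C{s,t} is {t^5, s + t}; counting standard monomials gives mu = 5. Corank 1: A-series; mu = 5 gives A_5.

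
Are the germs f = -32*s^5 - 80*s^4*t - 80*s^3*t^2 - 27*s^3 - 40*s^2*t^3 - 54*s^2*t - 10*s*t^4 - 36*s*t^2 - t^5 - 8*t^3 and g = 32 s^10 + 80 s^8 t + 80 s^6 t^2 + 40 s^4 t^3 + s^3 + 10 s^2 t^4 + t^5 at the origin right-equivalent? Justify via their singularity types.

The Hessian of f at 0 has rank 0. Corank 2; j^3 = -(3*s + 2*t)^3 is a perfect cube, so E-series; the 5-jet and mu = 8 give E_8. The Hessian of g at 0 has rank 0. Corank 2; j^3 = s^3 is a perfect cube, so E-series; the 5-jet and mu = 8 give E_8. Both have type E_8, hence right-equivalent.

Yes.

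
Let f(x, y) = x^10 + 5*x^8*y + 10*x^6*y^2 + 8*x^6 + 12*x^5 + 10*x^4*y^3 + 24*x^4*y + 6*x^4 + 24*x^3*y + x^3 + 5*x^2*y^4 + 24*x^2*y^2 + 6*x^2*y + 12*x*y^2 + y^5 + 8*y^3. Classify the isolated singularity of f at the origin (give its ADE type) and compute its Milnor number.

The Hessian of f at 0 is [[0, 0], [0, 0]] with rank 0, so corank 2. A Groebner basis of the Jacobian ideal J(f) in C{x,y} is {x^2/128 + x*y^3 + x*y^2/8 + x*y/32 + y^3/4 + y^2/32, y^4, x^3 + 3*x^2/4 + 3*x*y + 8*y^3 + 3*y^2, x^2*y - x^2/8 + 2*x*y^2 - x*y/2 - y^2/2}; counting standard monomials gives mu = 8. Corank 2; j^3 = (x + 2*y)^3 is a perfect cube, so E-series; the 5-jet and mu = 8 give E_8.

Type E_8, Milnor number mu = 8.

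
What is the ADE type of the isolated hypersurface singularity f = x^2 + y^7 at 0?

A_{6}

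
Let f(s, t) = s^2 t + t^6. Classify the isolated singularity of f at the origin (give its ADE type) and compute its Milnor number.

The Hessian of f at 0 is [[0, 0], [0, 0]] with rank 0, so corank 2. A Groebner basis of the Jacobian ideal J(f) in C{s,t} is {s^2/6 + t^5, s^3, s*t}; counting standard monomials gives mu = 7. Corank 2; j^3 = s^2*t has shape L^2 M (L != M), so D-series; mu = 7 gives D_7.

Type D_{7}, Milnor number mu = 7.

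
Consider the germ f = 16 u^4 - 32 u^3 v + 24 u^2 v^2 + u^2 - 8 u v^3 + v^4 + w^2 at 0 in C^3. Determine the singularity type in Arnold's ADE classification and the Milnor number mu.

Type A_{3}, Milnor number mu = 3.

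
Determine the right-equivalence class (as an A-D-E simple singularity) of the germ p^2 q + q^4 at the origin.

D_5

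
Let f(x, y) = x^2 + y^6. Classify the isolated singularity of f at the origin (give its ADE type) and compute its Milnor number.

Type A_{5}, Milnor number mu = 5.

The Hessian of f at 0 has rank 1. Corank 1: A-series; mu = 5 gives A_5.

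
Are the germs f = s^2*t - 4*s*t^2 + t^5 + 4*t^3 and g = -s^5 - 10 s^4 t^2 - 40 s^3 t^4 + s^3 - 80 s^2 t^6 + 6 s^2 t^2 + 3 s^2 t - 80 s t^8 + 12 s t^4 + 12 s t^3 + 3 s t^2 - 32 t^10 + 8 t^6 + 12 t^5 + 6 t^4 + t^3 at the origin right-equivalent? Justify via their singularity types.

No.

The Hessian of f at 0 is [[0, 0], [0, 0]] with rank 0, so corank 2. A Groebner basis of the Jacobian ideal J(f) in C{s,t} is {s^2/5 + t^4 - 4*t^2/5, s^3 - 8*t^3, s*t - 2*t^2}; counting standard monomials gives mu = 6. Corank 2; j^3 = t*(s - 2*t)^2 has shape L^2 M (L != M), so D-series; mu = 6 gives D_6. The Hessian of g at 0 is [[0, 0], [0, 0]] with rank 0, so corank 2. A Groebner basis of the Jacobian ideal J(g) in C{s,t} is {-3*s^2/16 + s*t^3 - 3*s*t^2/4 - 3*s*t/8 - 3*t^3/4 - 3*t^2/16, s^2/4 + s*t^2 + s*t/2 + t^4 + t^3 + t^2/4, s^3 + 3*s^2/4 + 3*s*t/2 + t^3 + 3*t^2/4, s^2*t - s^2/4 + s*t^2 - s*t/2 - t^2/4}; counting standard monomials gives mu = 8. Corank 2; j^3 = (s + t)^3 is a perfect cube, so E-series; the 5-jet and mu = 8 give E_8. f is D_6 but g is E_8, hence not right-equivalent.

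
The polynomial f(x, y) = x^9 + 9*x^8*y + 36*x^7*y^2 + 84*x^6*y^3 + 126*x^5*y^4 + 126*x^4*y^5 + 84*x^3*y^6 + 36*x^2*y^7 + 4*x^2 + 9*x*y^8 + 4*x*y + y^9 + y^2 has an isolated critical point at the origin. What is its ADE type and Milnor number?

The Hessian of f at 0 has rank 1. Corank 1: A-series; mu = 8 gives A_8.

Type A_{8}, Milnor number mu = 8.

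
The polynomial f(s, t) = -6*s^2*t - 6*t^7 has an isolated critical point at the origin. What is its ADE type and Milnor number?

Type D8, Milnor number mu = 8.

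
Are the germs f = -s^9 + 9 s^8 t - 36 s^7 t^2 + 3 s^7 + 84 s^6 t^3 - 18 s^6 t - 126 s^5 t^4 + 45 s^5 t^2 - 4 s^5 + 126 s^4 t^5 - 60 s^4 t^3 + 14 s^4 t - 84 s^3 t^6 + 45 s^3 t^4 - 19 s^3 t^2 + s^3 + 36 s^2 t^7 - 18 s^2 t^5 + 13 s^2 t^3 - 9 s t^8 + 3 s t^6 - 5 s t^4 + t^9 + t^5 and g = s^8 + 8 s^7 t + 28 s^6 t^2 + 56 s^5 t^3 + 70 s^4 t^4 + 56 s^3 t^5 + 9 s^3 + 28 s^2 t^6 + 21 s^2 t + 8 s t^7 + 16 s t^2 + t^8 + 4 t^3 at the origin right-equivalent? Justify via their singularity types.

No.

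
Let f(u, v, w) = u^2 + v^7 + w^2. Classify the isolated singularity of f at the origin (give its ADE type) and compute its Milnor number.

Type A_6, Milnor number mu = 6.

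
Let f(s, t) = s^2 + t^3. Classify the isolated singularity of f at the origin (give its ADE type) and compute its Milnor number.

Type A_{2}, Milnor number mu = 2.

The Hessian of f at 0 is [[2, 0], [0, 0]] with rank 1, so corank 1. A Groebner basis of the Jacobian ideal J(f) in C{s,t} is {t^2, s}; counting standard monomials gives mu = 2. Corank 1: A-series; mu = 2 gives A_2.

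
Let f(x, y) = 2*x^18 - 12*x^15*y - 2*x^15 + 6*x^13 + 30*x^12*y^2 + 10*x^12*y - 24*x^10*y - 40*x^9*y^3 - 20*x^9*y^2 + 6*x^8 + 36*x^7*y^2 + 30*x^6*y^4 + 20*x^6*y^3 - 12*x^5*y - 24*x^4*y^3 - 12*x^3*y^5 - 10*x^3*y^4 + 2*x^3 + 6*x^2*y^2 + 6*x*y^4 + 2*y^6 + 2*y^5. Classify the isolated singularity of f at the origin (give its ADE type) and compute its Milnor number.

Type E_{8}, Milnor number mu = 8.

The Hessian of f at 0 has rank 0. Corank 2; j^3 = 2*x^3 is a perfect cube, so E-series; the 5-jet and mu = 8 give E_8.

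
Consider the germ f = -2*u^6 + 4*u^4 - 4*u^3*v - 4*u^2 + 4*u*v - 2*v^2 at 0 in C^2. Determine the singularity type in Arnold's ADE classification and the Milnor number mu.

Type A_1, Milnor number mu = 1.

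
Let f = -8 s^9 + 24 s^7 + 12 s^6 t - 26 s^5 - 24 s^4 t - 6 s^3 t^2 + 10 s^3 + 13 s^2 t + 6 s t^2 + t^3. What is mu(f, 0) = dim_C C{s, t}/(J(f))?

4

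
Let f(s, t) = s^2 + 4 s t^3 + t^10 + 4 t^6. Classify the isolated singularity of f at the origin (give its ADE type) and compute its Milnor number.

Type A9, Milnor number mu = 9.

The Hessian of f at 0 has rank 1. Corank 1: A-series; mu = 9 gives A_9.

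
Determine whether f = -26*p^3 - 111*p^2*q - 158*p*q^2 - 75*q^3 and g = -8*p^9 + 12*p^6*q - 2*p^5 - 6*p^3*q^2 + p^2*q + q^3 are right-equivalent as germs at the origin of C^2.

The Hessian of f at 0 is [[0, 0], [0, 0]] with rank 0, so corank 2. A Groebner basis of the Jacobian ideal J(f) in C{p,q} is {q^3, p^2 - 11*q^2/3, p*q + 2*q^2}; counting standard monomials gives mu = 4. Corank 2; j^3 = -(2*p + 3*q)*(13*p^2 + 36*p*q + 25*q^2) splits into three distinct lines over C (the quadratic factor has nonzero discriminant), so D_4. The Hessian of g at 0 is [[0, 0], [0, 0]] with rank 0, so corank 2. A Groebner basis of the Jacobian ideal J(g) in C{p,q} is {q^3, p^2 + 3*q^2, p*q}; counting standard monomials gives mu = 4. Corank 2; j^3 = q*(p^2 + q^2) splits into three distinct lines over C (the quadratic factor has nonzero discriminant), so D_4. Both have type D_4, hence right-equivalent.

Yes.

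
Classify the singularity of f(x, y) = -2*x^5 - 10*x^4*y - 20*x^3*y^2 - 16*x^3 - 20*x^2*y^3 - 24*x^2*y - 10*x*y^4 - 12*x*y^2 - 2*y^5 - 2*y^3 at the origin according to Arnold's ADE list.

E8

The Hessian of f at 0 is [[0, 0], [0, 0]] with rank 0, so corank 2. A Groebner basis of the Jacobian ideal J(f) in C{x,y} is {y^5, x*y^3 + 5*y^4/8, x^2 + x*y + y^2/4}; counting standard monomials gives mu = 8. Corank 2; j^3 = -2*(2*x + y)^3 is a perfect cube, so E-series; the 5-jet and mu = 8 give E_8.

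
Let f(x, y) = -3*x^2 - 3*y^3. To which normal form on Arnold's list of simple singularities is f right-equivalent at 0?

A_2

The Hessian of f at 0 is [[-6, 0], [0, 0]] with rank 1, so corank 1. A Groebner basis of the Jacobian ideal J(f) in C{x,y} is {y^2, x}; counting standard monomials gives mu = 2. Corank 1: A-series; mu = 2 gives A_2.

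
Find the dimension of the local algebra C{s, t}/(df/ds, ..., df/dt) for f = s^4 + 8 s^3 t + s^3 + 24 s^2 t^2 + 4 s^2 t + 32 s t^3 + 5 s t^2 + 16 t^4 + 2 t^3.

The Hessian of f at 0 is [[0, 0], [0, 0]] with rank 0, so corank 2. A Groebner basis of the Jacobian ideal J(f) in C{s,t} is {s*t^2 + s*t/4 + t^2/4, -s*t/4 + t^3 - t^2/4, s^2 + 3*s*t + 2*t^2}; counting standard monomials gives mu = 5. Corank 2; j^3 = (s + t)^2*(s + 2*t) has shape L^2 M (L != M), so D-series; mu = 5 gives D_5.

5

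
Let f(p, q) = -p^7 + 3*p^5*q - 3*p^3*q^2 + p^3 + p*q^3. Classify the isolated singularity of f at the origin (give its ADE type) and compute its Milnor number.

Type E7, Milnor number mu = 7.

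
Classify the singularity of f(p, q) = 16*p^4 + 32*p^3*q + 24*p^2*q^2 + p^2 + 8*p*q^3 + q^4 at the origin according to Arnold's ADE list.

The Hessian of f at 0 has rank 1. Corank 1: A-series; mu = 3 gives A_3.

A_{3}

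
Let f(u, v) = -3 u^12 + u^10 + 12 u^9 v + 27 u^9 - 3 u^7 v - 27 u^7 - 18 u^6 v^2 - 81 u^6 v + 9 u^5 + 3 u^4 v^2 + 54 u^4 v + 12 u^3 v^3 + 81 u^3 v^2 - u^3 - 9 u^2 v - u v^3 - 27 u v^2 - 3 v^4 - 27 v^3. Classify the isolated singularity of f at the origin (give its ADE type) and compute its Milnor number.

Type E_7, Milnor number mu = 7.

The Hessian of f at 0 has rank 0. Corank 2; j^3 = -(u + 3*v)^3 is a perfect cube, so E-series; the 4-jet and mu = 7 give E_7.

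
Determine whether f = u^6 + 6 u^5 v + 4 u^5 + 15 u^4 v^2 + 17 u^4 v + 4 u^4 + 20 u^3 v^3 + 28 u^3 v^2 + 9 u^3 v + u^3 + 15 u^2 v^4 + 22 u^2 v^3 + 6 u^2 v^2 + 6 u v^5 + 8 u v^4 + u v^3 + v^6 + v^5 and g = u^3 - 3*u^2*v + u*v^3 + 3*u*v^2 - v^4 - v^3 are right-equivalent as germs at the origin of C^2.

Yes.

The Hessian of f at 0 has rank 0. Corank 2; j^3 = u^3 is a perfect cube, so E-series; the 4-jet and mu = 7 give E_7. The Hessian of g at 0 has rank 0. Corank 2; j^3 = (u - v)^3 is a perfect cube, so E-series; the 4-jet and mu = 7 give E_7. Both have type E_7, hence right-equivalent.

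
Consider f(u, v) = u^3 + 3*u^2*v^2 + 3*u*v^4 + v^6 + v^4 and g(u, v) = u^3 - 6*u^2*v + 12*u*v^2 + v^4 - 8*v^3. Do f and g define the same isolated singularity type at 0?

Yes.

The Hessian of f at 0 has rank 0. Corank 2; j^3 = u^3 is a perfect cube, so E-series; the 4-jet and mu = 6 give E_6. The Hessian of g at 0 has rank 0. Corank 2; j^3 = (u - 2*v)^3 is a perfect cube, so E-series; the 4-jet and mu = 6 give E_6. Both have type E_6, hence right-equivalent.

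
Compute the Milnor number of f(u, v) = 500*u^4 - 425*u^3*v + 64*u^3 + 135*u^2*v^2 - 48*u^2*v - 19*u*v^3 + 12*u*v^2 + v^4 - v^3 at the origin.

7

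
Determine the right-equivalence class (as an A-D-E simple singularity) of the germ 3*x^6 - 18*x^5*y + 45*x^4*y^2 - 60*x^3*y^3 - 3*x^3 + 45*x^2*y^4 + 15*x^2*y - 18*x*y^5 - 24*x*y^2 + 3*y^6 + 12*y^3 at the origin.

The Hessian of f at 0 is [[0, 0], [0, 0]] with rank 0, so corank 2. A Groebner basis of the Jacobian ideal J(f) in C{x,y} is {x*y/6 + y^5 - y^2/3, x*y^2 - 2*y^3, x^2 - 3*x*y + 2*y^2}; counting standard monomials gives mu = 7. Corank 2; j^3 = -3*(x - 2*y)^2*(x - y) has shape L^2 M (L != M), so D-series; mu = 7 gives D_7.

D_{7}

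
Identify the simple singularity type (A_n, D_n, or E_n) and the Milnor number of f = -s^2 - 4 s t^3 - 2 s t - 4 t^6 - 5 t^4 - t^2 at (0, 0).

Type A3, Milnor number mu = 3.

The Hessian of f at 0 is [[-2, -2], [-2, -2]] with rank 1, so corank 1. A Groebner basis of the Jacobian ideal J(f) in C{s,t} is {t^3, s + t}; counting standard monomials gives mu = 3. Corank 1: A-series; mu = 3 gives A_3.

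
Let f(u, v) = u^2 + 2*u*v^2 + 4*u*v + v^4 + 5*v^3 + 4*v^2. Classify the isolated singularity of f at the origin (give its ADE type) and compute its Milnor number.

The Hessian of f at 0 has rank 1. Corank 1: A-series; mu = 2 gives A_2.

Type A2, Milnor number mu = 2.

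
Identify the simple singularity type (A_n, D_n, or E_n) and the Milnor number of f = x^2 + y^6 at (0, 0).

The Hessian of f at 0 is [[2, 0], [0, 0]] with rank 1, so corank 1. A Groebner basis of the Jacobian ideal J(f) in C{x,y} is {y^5, x}; counting standard monomials gives mu = 5. Corank 1: A-series; mu = 5 gives A_5.

Type A5, Milnor number mu = 5.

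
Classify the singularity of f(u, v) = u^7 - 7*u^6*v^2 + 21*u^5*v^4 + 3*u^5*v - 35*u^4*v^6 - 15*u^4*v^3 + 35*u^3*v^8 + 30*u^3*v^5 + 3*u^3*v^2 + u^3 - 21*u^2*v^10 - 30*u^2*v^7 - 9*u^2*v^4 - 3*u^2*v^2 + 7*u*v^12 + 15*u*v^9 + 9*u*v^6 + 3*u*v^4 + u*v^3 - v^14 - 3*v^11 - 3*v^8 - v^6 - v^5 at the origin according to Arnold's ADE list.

E_{7}

The Hessian of f at 0 is [[0, 0], [0, 0]] with rank 0, so corank 2. A Groebner basis of the Jacobian ideal J(f) in C{u,v} is {-u^2 + v^4 - v^3/3, u^3, u^2*v + u^2/3 + v^3/9, -u^2 + u*v^2 - v^3/3}; counting standard monomials gives mu = 7. Corank 2; j^3 = u^3 is a perfect cube, so E-series; the 4-jet and mu = 7 give E_7.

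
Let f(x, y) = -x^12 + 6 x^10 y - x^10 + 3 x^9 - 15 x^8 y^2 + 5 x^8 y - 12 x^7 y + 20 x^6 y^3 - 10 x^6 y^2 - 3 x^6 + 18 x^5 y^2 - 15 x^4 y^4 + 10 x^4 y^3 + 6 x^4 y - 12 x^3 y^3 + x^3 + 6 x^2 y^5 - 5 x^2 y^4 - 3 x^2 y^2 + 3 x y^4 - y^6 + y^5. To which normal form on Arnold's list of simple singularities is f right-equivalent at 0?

E_{8}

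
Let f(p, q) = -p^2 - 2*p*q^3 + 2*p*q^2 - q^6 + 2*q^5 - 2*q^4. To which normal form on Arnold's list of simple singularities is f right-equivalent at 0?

The Hessian of f at 0 has rank 1. Corank 1: A-series; mu = 3 gives A_3.

A_3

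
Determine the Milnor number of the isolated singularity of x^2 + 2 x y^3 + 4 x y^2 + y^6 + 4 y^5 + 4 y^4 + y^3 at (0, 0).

2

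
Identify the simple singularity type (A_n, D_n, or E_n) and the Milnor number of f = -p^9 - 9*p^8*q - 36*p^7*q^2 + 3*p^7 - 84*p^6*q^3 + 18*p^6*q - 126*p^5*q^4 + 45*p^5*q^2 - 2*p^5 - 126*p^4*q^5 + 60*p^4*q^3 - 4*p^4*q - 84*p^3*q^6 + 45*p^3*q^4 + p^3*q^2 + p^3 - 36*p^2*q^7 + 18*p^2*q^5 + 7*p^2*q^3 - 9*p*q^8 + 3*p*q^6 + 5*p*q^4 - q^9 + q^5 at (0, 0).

Type E8, Milnor number mu = 8.

The Hessian of f at 0 has rank 0. Corank 2; j^3 = p^3 is a perfect cube, so E-series; the 5-jet and mu = 8 give E_8.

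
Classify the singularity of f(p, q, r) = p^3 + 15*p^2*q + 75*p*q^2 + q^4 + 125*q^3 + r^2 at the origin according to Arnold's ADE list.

E6

The Hessian of f at 0 is [[0, 0, 0], [0, 0, 0], [0, 0, 2]] with rank 1, so corank 2. A Groebner basis of the Jacobian ideal J(f) in C{p,q,r} is {q^3, p^2 + 10*p*q + 25*q^2, r}; counting standard monomials gives mu = 6. Corank 2; j^3 = (p + 5*q)^3 is a perfect cube, so E-series; the 4-jet and mu = 6 give E_6.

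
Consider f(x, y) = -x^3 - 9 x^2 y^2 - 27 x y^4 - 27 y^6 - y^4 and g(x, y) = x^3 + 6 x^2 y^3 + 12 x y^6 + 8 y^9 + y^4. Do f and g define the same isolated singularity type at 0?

The Hessian of f at 0 has rank 0. Corank 2; j^3 = -x^3 is a perfect cube, so E-series; the 4-jet and mu = 6 give E_6. The Hessian of g at 0 has rank 0. Corank 2; j^3 = x^3 is a perfect cube, so E-series; the 4-jet and mu = 6 give E_6. Both have type E_6, hence right-equivalent.

Yes.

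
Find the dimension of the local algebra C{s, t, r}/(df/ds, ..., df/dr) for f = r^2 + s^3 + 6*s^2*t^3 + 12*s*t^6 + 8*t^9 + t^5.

The Hessian of f at 0 has rank 1. Corank 2; j^3 = s^3 is a perfect cube, so E-series; the 5-jet and mu = 8 give E_8.

8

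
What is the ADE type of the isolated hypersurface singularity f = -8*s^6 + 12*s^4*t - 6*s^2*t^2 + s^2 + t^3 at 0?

A_2

The Hessian of f at 0 has rank 1. Corank 1: A-series; mu = 2 gives A_2.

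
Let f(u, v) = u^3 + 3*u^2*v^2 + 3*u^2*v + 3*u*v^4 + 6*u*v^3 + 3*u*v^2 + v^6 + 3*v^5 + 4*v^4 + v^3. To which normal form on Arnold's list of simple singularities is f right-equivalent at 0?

E_{6}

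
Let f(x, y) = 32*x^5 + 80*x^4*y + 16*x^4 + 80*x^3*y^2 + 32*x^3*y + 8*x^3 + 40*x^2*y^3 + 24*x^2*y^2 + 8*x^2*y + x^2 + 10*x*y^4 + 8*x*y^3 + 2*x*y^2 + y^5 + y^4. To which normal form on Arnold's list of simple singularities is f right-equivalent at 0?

The Hessian of f at 0 has rank 1. Corank 1: A-series; mu = 4 gives A_4.

A_4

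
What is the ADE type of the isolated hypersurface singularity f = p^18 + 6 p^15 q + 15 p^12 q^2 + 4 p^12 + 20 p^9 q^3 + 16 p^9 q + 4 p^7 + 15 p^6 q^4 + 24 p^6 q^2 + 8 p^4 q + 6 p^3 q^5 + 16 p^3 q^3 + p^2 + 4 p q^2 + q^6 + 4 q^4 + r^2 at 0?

A5

The Hessian of f at 0 has rank 2. Corank 1: A-series; mu = 5 gives A_5.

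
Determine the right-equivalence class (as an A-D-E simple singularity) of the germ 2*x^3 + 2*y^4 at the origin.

E6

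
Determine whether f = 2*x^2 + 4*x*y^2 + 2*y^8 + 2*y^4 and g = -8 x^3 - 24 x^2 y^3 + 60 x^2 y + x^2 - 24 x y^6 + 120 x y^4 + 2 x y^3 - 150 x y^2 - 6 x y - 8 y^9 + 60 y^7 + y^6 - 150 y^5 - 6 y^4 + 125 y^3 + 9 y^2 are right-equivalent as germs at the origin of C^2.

No.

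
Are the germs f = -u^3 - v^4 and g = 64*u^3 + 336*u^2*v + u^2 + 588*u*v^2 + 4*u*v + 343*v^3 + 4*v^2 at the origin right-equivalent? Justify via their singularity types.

No.

The Hessian of f at 0 has rank 0. Corank 2; j^3 = -u^3 is a perfect cube, so E-series; the 4-jet and mu = 6 give E_6. The Hessian of g at 0 has rank 1. Corank 1: A-series; mu = 2 gives A_2. f is E_6 but g is A_2, hence not right-equivalent.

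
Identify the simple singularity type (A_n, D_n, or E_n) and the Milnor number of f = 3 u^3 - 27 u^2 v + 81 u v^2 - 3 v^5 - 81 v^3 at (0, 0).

The Hessian of f at 0 is [[0, 0], [0, 0]] with rank 0, so corank 2. A Groebner basis of the Jacobian ideal J(f) in C{u,v} is {v^4, u^2 - 6*u*v + 9*v^2}; counting standard monomials gives mu = 8. Corank 2; j^3 = 3*(u - 3*v)^3 is a perfect cube, so E-series; the 5-jet and mu = 8 give E_8.

Type E_{8}, Milnor number mu = 8.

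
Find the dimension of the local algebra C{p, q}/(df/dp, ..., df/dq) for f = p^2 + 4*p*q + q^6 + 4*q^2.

5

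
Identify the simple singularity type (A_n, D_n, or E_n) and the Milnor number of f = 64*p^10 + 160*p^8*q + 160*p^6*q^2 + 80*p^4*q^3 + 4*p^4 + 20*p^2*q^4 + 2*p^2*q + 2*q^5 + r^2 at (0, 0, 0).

Type D_{6}, Milnor number mu = 6.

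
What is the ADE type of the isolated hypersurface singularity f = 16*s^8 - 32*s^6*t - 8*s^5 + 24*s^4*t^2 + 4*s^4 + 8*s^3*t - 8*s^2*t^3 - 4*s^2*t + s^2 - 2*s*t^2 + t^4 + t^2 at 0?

The Hessian of f at 0 has rank 2. Corank 0: nondegenerate Morse point, so A_1.

A1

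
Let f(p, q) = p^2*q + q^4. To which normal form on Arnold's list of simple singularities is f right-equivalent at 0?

D_{5}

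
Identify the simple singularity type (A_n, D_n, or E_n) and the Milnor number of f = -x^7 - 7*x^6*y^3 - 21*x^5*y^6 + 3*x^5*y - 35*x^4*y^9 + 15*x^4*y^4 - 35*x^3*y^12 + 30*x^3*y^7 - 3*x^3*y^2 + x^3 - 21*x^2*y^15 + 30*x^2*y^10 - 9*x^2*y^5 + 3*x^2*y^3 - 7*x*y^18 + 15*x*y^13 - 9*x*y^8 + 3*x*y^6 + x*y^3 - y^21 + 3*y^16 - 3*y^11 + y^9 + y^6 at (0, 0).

The Hessian of f at 0 has rank 0. Corank 2; j^3 = x^3 is a perfect cube, so E-series; the 4-jet and mu = 7 give E_7.

Type E_7, Milnor number mu = 7.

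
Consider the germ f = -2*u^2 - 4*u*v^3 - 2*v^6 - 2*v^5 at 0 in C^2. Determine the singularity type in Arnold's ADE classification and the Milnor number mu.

The Hessian of f at 0 has rank 1. Corank 1: A-series; mu = 4 gives A_4.

Type A4, Milnor number mu = 4.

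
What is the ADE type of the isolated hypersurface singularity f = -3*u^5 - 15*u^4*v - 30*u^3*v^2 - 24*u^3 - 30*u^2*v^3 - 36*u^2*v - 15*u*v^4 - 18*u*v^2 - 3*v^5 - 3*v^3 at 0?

E_{8}

The Hessian of f at 0 is [[0, 0], [0, 0]] with rank 0, so corank 2. A Groebner basis of the Jacobian ideal J(f) in C{u,v} is {v^5, u*v^3 + 5*v^4/8, u^2 + u*v + v^2/4}; counting standard monomials gives mu = 8. Corank 2; j^3 = -3*(2*u + v)^3 is a perfect cube, so E-series; the 5-jet and mu = 8 give E_8.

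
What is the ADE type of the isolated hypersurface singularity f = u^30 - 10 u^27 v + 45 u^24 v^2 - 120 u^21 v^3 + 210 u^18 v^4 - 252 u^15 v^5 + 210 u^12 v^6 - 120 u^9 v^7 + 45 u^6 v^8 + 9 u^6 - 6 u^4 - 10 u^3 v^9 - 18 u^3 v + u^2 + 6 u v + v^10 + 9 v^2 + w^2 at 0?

The Hessian of f at 0 has rank 2. Corank 1: A-series; mu = 9 gives A_9.

A_9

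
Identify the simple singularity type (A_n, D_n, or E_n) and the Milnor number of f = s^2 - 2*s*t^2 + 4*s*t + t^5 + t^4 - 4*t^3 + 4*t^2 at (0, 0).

The Hessian of f at 0 has rank 1. Corank 1: A-series; mu = 4 gives A_4.

Type A_4, Milnor number mu = 4.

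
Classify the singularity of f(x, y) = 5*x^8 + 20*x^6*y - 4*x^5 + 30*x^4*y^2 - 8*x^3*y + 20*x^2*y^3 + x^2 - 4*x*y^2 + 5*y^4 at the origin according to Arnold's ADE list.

A_3

The Hessian of f at 0 is [[2, 0], [0, 0]] with rank 1, so corank 1. A Groebner basis of the Jacobian ideal J(f) in C{x,y} is {x^2, x*y, -x/2 + y^2}; counting standard monomials gives mu = 3. Corank 1: A-series; mu = 3 gives A_3.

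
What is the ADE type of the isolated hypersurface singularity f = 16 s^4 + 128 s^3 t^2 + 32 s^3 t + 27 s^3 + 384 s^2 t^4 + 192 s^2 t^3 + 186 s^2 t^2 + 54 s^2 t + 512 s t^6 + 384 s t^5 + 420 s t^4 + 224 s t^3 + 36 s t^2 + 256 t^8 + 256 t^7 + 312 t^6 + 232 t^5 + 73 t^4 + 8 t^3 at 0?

E_{6}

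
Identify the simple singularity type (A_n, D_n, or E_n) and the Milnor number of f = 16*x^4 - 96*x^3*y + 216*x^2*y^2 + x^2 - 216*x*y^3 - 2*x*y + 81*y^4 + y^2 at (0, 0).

The Hessian of f at 0 has rank 1. Corank 1: A-series; mu = 3 gives A_3.

Type A3, Milnor number mu = 3.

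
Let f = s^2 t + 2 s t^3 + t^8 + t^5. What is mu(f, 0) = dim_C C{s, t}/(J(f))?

9

The Hessian of f at 0 is [[0, 0], [0, 0]] with rank 0, so corank 2. A Groebner basis of the Jacobian ideal J(f) in C{s,t} is {s^4, s^3*t - s^2/8 - s*t^2/8, s^3 + s^2*t^2, s*t + t^3}; counting standard monomials gives mu = 9. Corank 2; j^3 = s^2*t has shape L^2 M (L != M), so D-series; mu = 9 gives D_9.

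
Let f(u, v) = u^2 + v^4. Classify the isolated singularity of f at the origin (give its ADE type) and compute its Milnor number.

The Hessian of f at 0 is [[2, 0], [0, 0]] with rank 1, so corank 1. A Groebner basis of the Jacobian ideal J(f) in C{u,v} is {v^3, u}; counting standard monomials gives mu = 3. Corank 1: A-series; mu = 3 gives A_3.

Type A_{3}, Milnor number mu = 3.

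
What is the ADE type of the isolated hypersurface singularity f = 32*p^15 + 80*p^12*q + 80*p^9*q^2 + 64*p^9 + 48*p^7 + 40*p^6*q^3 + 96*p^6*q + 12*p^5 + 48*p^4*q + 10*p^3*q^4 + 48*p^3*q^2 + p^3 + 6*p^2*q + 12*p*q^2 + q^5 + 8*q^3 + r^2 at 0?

The Hessian of f at 0 has rank 1. Corank 2; j^3 = (p + 2*q)^3 is a perfect cube, so E-series; the 5-jet and mu = 8 give E_8.

E8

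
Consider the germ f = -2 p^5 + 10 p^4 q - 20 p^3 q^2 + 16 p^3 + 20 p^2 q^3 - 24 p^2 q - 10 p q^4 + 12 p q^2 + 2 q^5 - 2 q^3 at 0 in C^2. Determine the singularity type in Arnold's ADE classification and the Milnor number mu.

The Hessian of f at 0 has rank 0. Corank 2; j^3 = 2*(2*p - q)^3 is a perfect cube, so E-series; the 5-jet and mu = 8 give E_8.

Type E_8, Milnor number mu = 8.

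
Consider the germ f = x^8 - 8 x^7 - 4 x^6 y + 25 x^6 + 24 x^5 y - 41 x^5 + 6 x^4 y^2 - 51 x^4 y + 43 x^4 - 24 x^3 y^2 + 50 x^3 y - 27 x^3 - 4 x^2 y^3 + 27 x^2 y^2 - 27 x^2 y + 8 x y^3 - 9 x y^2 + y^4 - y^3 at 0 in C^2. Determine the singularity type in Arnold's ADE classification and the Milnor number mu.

Type E_6, Milnor number mu = 6.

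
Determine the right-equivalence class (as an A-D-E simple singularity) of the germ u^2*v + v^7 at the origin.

The Hessian of f at 0 has rank 0. Corank 2; j^3 = u^2*v has shape L^2 M (L != M), so D-series; mu = 8 gives D_8.

D8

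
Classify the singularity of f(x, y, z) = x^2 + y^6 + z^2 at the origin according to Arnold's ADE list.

A_5

The Hessian of f at 0 is [[2, 0, 0], [0, 0, 0], [0, 0, 2]] with rank 2, so corank 1. A Groebner basis of the Jacobian ideal J(f) in C{x,y,z} is {y^5, x, z}; counting standard monomials gives mu = 5. Corank 1: A-series; mu = 5 gives A_5.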